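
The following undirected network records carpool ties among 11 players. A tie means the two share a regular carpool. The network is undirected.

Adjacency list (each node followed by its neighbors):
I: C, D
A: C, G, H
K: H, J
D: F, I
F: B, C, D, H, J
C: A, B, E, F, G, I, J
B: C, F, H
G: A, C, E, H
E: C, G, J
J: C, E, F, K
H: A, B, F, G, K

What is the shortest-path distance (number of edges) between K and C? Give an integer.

One shortest route is K – J – C, which uses 2 edges, and K and C are not directly tied, so nothing shorter exists. So d(K,C) = 2.

2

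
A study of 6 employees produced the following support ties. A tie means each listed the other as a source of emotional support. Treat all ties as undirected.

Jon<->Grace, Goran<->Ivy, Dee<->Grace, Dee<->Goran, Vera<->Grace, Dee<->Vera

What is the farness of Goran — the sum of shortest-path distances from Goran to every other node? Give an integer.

Distances from Goran: Dee:1, Grace:2, Ivy:1, Jon:3, Vera:2.
Sum = 1 + 2 + 1 + 3 + 2 = 9.

9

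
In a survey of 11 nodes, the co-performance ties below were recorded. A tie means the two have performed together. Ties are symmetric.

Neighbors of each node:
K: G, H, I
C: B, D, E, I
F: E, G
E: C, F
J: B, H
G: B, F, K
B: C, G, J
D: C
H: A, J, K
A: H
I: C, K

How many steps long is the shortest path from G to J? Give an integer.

One shortest route is G – B – J, which uses 2 edges, and G and J are not directly tied, so nothing shorter exists. So d(G,J) = 2.

2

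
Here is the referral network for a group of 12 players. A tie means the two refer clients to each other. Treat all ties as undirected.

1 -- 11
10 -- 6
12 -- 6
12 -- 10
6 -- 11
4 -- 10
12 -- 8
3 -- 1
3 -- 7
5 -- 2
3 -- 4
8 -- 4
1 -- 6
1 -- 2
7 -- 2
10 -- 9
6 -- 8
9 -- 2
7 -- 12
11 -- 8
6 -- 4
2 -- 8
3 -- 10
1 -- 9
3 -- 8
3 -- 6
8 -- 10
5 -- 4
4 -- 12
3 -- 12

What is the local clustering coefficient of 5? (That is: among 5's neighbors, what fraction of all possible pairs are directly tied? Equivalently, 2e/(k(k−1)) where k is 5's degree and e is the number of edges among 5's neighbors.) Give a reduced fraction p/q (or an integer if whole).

0

5's neighbors: 2 and 4 (k = 2).
Possible neighbor pairs: C(2,2) = 1. Edges among them: none → e = 0.
Clustering(5) = 0/1.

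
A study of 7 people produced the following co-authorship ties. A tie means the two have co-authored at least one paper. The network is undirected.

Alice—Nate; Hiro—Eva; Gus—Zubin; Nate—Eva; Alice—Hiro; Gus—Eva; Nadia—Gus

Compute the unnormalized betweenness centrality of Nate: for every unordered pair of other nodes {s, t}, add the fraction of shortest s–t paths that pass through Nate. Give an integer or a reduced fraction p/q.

2

Pairs whose geodesics pass through Nate — Alice–Eva: 1/2; Alice–Zubin: 1/2; Alice–Gus: 1/2; Alice–Nadia: 1/2.
All other pairs contribute 0.
Summing the contributions gives betweenness(Nate) = 2.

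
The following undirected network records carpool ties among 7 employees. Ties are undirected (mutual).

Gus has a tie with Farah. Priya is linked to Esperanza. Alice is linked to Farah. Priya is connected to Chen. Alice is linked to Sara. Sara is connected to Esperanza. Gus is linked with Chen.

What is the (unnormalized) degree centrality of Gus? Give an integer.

Gus is directly tied to Chen and Farah. That is 2 neighbors, so the degree of Gus is 2.

2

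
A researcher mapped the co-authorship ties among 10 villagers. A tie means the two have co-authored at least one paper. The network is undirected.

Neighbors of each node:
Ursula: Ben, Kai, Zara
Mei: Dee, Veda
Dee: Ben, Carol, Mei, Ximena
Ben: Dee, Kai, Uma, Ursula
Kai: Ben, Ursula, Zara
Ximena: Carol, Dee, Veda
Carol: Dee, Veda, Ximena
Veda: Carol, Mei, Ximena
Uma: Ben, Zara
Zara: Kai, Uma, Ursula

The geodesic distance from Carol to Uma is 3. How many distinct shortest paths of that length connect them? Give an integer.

The shortest distance is 3, and the only length-3 path is Carol–Dee–Ben–Uma. So there is exactly 1 shortest path.

1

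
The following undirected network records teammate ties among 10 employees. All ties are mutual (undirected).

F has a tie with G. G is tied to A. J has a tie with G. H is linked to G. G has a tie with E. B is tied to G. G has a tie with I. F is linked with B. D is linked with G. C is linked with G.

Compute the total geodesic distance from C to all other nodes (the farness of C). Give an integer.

17

Distances from C: A:2, B:2, D:2, E:2, F:2, G:1, H:2, I:2, J:2.
Sum = 2 + 2 + 2 + 2 + 2 + 1 + 2 + 2 + 2 = 17.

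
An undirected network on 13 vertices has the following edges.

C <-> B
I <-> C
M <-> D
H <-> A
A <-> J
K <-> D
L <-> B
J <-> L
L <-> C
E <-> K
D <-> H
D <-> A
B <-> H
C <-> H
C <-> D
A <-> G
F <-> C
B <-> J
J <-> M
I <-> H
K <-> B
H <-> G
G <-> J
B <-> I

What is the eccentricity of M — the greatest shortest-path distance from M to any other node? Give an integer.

3

Distances from M: A:2, B:2, C:2, D:1, E:3, F:3, G:2, H:2, I:3, J:1, K:2, L:2.
The largest is 3 (to I, F, and E), so the eccentricity of M is 3.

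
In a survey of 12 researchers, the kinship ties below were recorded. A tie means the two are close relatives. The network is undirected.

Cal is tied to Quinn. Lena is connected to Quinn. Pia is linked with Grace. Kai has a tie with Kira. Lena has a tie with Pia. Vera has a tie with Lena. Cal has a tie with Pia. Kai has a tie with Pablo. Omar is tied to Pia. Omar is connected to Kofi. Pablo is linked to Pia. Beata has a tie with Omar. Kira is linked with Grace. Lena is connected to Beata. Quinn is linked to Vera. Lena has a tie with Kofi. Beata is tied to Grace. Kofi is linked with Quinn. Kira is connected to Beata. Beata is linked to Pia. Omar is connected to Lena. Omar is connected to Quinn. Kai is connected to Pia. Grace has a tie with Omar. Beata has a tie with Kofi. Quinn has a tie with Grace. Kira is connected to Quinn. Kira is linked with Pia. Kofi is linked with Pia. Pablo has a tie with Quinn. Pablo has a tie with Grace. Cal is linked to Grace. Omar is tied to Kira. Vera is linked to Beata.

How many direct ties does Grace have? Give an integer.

7

Grace is directly tied to Beata, Cal, Kira, Omar, Pablo, Pia, and Quinn. That is 7 neighbors, so the degree of Grace is 7.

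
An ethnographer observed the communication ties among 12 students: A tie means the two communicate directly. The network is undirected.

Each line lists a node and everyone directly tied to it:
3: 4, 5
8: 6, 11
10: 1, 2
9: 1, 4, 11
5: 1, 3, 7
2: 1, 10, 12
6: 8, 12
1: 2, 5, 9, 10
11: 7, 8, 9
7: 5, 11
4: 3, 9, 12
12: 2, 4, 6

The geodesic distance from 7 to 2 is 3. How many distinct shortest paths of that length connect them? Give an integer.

1

The shortest distance is 3, and the only length-3 path is 7–5–1–2. So there is exactly 1 shortest path.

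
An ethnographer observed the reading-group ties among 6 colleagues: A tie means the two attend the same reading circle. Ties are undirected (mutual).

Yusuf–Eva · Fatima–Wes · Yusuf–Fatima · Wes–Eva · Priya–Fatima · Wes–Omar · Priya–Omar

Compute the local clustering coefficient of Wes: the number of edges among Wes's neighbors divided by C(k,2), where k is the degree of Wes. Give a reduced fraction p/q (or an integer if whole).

Wes's neighbors: Eva, Fatima, and Omar (k = 3).
Possible neighbor pairs: C(3,2) = 3. Edges among them: none → e = 0.
Clustering(Wes) = 0/3 = 0.

0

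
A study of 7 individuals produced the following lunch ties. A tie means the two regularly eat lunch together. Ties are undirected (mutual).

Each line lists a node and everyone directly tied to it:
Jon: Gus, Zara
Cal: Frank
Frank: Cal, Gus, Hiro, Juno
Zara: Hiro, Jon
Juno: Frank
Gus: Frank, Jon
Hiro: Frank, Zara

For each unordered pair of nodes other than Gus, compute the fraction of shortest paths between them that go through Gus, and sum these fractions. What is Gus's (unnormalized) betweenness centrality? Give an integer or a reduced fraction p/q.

Pairs whose geodesics pass through Gus — Frank–Jon: 1; Cal–Jon: 1; Jon–Juno: 1.
All other pairs contribute 0.
Summing the contributions gives betweenness(Gus) = 3.

3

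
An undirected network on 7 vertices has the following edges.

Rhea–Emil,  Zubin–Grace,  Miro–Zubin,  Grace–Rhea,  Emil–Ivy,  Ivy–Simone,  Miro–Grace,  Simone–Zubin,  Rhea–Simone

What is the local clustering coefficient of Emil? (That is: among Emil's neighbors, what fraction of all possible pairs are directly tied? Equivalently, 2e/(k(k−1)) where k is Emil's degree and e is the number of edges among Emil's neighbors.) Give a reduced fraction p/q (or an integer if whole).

0

Emil's neighbors: Ivy and Rhea (k = 2).
Possible neighbor pairs: C(2,2) = 1. Edges among them: none → e = 0.
Clustering(Emil) = 0/1.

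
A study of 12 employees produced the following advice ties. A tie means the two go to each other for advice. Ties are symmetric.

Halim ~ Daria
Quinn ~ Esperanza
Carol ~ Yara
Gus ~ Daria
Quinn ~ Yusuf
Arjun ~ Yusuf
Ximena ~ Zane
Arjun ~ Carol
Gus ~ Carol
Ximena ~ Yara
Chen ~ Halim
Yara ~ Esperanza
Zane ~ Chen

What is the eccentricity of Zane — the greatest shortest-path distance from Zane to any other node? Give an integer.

Distances from Zane: Arjun:4, Carol:3, Chen:1, Daria:3, Esperanza:3, Gus:4, Halim:2, Quinn:4, Ximena:1, Yara:2, Yusuf:5.
The largest is 5 (to Yusuf), so the eccentricity of Zane is 5.

5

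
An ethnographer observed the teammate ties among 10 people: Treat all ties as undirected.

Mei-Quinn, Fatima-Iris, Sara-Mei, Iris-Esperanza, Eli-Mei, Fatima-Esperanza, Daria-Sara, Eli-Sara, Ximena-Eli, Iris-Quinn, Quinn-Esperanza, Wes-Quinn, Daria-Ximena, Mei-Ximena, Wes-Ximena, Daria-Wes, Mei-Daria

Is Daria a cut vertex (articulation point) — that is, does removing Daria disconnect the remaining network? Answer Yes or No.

Even without Daria, every remaining node can still reach every other (the residual graph is connected), so Daria is not a cut vertex.

No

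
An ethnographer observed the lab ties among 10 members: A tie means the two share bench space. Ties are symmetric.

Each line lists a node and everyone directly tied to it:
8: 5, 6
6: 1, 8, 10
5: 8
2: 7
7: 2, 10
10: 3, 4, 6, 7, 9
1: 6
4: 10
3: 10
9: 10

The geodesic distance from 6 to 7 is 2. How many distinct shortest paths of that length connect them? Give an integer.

The shortest distance is 2, and the only length-2 path is 6–10–7. So there is exactly 1 shortest path.

1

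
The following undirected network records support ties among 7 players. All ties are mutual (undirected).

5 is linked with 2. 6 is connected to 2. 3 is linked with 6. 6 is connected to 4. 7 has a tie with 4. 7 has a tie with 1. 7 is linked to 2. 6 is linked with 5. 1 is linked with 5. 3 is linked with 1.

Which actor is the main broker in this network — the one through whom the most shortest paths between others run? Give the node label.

6

Unnormalized betweenness of each node: 1:2, 2:1, 3:1/2, 4:1/2, 5:1, 6:4, 7:2.
6 has the largest value, 4, making it the main broker — the node through which the most shortest paths run.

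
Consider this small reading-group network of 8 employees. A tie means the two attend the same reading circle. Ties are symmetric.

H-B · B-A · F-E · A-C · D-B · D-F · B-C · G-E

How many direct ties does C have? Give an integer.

C is directly tied to A and B. That is 2 neighbors, so the degree of C is 2.

2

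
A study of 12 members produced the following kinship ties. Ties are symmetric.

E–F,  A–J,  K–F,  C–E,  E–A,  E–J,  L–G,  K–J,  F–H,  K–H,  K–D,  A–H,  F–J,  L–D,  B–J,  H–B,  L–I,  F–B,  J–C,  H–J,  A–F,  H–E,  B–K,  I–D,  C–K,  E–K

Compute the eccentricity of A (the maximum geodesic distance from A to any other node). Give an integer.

Distances from A: B:2, C:2, D:3, E:1, F:1, G:5, H:1, I:4, J:1, K:2, L:4.
The largest is 5 (to G), so the eccentricity of A is 5.

5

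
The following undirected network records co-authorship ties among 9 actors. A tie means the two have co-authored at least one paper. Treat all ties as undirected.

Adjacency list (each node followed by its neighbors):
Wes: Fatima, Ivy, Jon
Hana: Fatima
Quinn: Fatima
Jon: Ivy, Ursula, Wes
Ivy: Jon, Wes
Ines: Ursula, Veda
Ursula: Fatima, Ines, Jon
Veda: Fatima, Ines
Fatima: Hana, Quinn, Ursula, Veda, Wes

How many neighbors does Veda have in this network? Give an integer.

2

Veda is directly tied to Fatima and Ines. That is 2 neighbors, so the degree of Veda is 2.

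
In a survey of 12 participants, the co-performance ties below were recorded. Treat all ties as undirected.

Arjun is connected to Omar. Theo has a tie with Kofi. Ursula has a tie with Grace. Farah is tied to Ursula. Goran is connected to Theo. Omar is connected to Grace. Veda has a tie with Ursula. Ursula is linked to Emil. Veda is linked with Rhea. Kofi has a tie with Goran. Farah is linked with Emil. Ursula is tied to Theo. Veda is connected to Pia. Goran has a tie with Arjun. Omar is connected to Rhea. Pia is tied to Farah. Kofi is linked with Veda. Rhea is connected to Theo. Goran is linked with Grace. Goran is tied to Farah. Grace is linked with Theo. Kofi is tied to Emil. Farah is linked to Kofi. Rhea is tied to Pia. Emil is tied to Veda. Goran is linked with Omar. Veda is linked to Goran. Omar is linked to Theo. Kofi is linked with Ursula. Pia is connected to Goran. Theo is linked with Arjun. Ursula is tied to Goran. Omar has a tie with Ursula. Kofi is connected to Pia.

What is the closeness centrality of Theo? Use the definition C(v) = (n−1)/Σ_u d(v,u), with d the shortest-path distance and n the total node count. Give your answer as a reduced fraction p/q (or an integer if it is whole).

11/15

Distances from Theo: Arjun:1, Emil:2, Farah:2, Goran:1, Grace:1, Kofi:1, Omar:1, Pia:2, Rhea:1, Ursula:1, Veda:2. Sum = 15.
n = 12, so closeness = 11/15.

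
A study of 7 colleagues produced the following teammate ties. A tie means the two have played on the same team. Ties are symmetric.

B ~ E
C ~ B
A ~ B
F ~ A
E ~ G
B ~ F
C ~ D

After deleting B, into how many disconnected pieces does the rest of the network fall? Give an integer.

Without B, the remaining ties split the others into: {C, D}; {E, G}; {A, F}.
That's 3 separate components.

3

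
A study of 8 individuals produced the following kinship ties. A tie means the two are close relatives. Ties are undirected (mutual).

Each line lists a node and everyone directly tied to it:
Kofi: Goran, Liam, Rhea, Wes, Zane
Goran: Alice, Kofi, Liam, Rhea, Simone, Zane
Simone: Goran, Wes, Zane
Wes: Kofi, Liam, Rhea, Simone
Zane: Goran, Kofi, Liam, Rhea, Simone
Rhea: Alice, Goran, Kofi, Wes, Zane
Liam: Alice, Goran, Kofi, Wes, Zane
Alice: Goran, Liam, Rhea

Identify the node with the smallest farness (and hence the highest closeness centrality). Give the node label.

Farness (sum of distances to all others) for each node — Alice:11, Goran:8, Kofi:9, Liam:9, Rhea:9, Simone:11, Wes:10, Zane:9.
The smallest farness is 8, for Goran, so Goran has the highest closeness.

Goran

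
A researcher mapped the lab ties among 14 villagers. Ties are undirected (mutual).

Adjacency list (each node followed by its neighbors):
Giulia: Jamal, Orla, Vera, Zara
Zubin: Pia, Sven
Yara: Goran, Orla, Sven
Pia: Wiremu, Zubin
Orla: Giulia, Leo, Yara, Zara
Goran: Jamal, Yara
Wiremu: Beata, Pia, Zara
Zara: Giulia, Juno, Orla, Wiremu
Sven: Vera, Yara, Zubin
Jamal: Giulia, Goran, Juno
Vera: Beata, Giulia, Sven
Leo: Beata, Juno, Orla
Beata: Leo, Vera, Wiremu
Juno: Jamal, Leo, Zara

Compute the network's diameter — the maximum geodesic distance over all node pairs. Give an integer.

Eccentricity of each node (its greatest distance to any other): Beata:4, Giulia:3, Goran:4, Jamal:4, Juno:4, Leo:4, Orla:3, Pia:4, Sven:4, Vera:3, Wiremu:4, Yara:3, Zara:3, Zubin:4.
The maximum eccentricity is 4, realized for instance by the pair Zubin–Jamal via Zubin – Sven – Vera – Giulia – Jamal. So the diameter is 4.

4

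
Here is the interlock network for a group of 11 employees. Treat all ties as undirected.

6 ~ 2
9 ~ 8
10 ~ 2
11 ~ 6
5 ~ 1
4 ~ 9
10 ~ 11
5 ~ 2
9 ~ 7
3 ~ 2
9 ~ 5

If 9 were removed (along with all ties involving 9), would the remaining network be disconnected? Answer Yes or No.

Yes

Removing 9 leaves {1, 2, 3, 5, 6, 10, and 11} with no path to {7}, so the network splits into 4 components. 9 is a cut vertex.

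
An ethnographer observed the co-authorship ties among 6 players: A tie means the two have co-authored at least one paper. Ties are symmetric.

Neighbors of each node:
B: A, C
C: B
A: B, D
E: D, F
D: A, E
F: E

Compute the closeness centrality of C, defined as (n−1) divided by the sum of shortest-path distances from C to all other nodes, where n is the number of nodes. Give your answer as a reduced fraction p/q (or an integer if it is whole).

Distances from C: A:2, B:1, D:3, E:4, F:5. Sum = 15.
n = 6, so closeness = 5/15 = 1/3.

1/3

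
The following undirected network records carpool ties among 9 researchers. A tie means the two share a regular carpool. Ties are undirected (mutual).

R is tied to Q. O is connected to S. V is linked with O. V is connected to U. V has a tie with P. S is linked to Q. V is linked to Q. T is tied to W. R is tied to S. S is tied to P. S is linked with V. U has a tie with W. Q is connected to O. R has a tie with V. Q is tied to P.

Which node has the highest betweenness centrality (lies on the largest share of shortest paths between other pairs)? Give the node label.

V

Unnormalized betweenness of each node: O:0, P:0, Q:1, R:0, S:1, T:0, U:12, V:16, W:7.
V has the largest value, 16, making it the main broker — the node through which the most shortest paths run.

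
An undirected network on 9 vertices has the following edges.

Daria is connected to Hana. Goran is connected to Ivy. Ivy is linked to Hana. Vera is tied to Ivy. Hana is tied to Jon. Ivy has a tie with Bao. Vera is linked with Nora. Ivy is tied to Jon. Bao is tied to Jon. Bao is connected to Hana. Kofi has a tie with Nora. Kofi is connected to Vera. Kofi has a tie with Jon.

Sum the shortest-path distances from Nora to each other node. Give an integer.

Distances from Nora: Bao:3, Daria:4, Goran:3, Hana:3, Ivy:2, Jon:2, Kofi:1, Vera:1.
Sum = 3 + 4 + 3 + 3 + 2 + 2 + 1 + 1 = 19.

19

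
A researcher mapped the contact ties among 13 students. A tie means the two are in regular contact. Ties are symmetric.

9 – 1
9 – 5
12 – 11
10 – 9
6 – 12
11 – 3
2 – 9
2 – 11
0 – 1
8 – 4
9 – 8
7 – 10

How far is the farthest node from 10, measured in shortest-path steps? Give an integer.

5

Distances from 10: 0:3, 1:2, 2:2, 3:4, 4:3, 5:2, 6:5, 7:1, 8:2, 9:1, 11:3, 12:4.
The largest is 5 (to 6), so the eccentricity of 10 is 5.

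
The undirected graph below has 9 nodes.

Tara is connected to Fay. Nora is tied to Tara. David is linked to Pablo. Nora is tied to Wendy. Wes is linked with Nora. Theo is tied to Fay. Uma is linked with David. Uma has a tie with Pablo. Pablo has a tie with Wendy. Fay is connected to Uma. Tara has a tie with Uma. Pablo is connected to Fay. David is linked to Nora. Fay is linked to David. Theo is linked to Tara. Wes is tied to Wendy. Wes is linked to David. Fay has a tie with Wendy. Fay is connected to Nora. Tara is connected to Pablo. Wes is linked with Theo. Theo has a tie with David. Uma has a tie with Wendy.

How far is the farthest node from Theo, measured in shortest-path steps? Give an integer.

Distances from Theo: David:1, Fay:1, Nora:2, Pablo:2, Tara:1, Uma:2, Wendy:2, Wes:1.
The largest is 2 (to Nora, Wendy, Uma, and Pablo), so the eccentricity of Theo is 2.

2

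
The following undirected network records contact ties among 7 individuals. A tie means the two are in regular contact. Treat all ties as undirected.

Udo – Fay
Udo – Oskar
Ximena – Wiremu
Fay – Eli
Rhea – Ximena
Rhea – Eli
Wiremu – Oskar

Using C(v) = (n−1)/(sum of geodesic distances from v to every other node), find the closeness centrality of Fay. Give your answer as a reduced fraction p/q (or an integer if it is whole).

1/2

Distances from Fay: Eli:1, Oskar:2, Rhea:2, Udo:1, Wiremu:3, Ximena:3. Sum = 12.
n = 7, so closeness = 6/12 = 1/2.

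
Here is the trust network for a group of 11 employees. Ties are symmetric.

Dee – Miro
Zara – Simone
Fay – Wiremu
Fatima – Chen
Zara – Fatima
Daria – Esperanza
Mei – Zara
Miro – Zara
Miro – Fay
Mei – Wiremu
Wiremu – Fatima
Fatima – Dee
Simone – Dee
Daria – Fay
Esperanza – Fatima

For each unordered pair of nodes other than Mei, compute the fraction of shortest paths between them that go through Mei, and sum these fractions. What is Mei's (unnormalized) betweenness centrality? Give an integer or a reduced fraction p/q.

5/6

Pairs whose geodesics pass through Mei — Simone–Wiremu: 1/3; Zara–Wiremu: 1/2.
All other pairs contribute 0.
Summing the contributions gives betweenness(Mei) = 5/6.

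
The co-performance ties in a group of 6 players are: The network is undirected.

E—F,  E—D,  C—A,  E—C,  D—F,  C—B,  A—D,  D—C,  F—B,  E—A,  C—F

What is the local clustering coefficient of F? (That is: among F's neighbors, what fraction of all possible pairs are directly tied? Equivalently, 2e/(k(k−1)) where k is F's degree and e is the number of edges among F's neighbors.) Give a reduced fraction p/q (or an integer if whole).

2/3

F's neighbors: B, C, D, and E (k = 4).
Possible neighbor pairs: C(4,2) = 6. Edges among them: B–C, C–D, C–E, D–E → e = 4.
Clustering(F) = 4/6 = 2/3.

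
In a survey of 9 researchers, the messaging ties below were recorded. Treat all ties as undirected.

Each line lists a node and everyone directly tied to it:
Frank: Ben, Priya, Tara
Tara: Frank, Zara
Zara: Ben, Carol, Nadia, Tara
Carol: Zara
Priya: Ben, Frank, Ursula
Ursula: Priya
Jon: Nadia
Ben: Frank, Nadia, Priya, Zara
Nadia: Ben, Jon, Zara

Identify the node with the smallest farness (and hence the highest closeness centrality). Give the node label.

Ben

Farness (sum of distances to all others) for each node — Ben:12, Carol:20, Frank:15, Jon:21, Nadia:14, Priya:15, Tara:16, Ursula:22, Zara:13.
The smallest farness is 12, for Ben, so Ben has the highest closeness.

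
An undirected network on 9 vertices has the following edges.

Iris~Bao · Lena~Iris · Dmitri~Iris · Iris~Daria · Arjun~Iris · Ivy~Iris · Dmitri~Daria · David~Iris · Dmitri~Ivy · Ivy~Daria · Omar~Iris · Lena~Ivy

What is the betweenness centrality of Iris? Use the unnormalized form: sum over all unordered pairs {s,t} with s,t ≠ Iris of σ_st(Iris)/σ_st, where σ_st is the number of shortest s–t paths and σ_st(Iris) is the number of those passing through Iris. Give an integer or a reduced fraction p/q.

Pairs whose geodesics pass through Iris — Ivy–Arjun: 1; Ivy–Omar: 1; Ivy–David: 1; Ivy–Bao: 1; Arjun–Dmitri: 1; Arjun–Daria: 1; Arjun–Omar: 1; Arjun–David: 1; Arjun–Lena: 1; Arjun–Bao: 1; Dmitri–Omar: 1; Dmitri–David: 1; Dmitri–Lena: 1/2; Dmitri–Bao: 1 … (+10 more pairs).
All other pairs contribute 0.
Summing the contributions gives betweenness(Iris) = 23.

23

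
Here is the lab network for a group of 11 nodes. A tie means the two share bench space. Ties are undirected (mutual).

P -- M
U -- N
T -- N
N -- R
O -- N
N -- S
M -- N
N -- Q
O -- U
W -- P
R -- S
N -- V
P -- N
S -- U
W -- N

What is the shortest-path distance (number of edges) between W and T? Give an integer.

One shortest route is W – N – T, which uses 2 edges, and W and T are not directly tied, so nothing shorter exists. So d(W,T) = 2.

2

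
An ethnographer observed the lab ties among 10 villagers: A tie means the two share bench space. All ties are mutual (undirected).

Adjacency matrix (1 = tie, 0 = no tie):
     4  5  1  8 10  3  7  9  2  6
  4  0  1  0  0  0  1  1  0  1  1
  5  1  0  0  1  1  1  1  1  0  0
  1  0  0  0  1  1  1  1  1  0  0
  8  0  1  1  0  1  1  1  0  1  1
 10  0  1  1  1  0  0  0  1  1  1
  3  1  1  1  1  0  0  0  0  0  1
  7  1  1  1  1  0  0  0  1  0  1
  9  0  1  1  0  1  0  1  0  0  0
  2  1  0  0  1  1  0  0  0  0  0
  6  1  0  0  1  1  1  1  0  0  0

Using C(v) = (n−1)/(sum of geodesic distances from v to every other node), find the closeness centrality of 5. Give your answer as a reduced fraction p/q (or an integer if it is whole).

3/4

Distances from 5: 1:2, 2:2, 3:1, 4:1, 6:2, 7:1, 8:1, 9:1, 10:1. Sum = 12.
n = 10, so closeness = 9/12 = 3/4.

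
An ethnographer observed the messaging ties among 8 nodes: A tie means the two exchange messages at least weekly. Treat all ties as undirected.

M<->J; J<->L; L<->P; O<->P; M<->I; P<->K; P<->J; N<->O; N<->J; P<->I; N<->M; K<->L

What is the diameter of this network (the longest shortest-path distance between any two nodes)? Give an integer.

3

Eccentricity of each node (its greatest distance to any other): I:2, J:2, K:3, L:2, M:3, N:3, O:2, P:2.
The maximum eccentricity is 3, realized for instance by the pair M–K via M – J – L – K. So the diameter is 3.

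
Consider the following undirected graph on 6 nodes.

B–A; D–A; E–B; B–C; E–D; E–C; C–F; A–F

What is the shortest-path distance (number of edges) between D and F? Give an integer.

2

One shortest route is D – A – F, which uses 2 edges, and D and F are not directly tied, so nothing shorter exists. So d(D,F) = 2.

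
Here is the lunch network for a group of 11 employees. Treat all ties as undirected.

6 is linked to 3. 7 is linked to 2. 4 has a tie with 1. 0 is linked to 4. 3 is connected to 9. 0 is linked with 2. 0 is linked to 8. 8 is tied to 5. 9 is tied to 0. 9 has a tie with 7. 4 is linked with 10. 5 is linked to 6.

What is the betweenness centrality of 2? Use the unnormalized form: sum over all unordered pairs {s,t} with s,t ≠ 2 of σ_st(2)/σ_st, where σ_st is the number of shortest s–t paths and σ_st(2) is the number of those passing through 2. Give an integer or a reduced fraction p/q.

Pairs whose geodesics pass through 2 — 8–7: 1/2; 0–7: 1/2; 4–7: 1/2; 5–7: 1/3; 7–1: 1/2; 7–10: 1/2.
All other pairs contribute 0.
Summing the contributions gives betweenness(2) = 17/6.

17/6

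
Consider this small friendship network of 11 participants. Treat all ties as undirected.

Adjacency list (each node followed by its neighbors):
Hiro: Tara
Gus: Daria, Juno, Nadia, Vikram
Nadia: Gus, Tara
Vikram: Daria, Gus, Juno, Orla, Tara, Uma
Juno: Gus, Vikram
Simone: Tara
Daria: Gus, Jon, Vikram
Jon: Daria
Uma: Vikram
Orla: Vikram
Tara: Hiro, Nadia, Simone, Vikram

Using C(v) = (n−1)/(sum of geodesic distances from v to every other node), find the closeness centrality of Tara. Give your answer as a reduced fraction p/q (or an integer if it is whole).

10/17

Distances from Tara: Daria:2, Gus:2, Hiro:1, Jon:3, Juno:2, Nadia:1, Orla:2, Simone:1, Uma:2, Vikram:1. Sum = 17.
n = 11, so closeness = 10/17.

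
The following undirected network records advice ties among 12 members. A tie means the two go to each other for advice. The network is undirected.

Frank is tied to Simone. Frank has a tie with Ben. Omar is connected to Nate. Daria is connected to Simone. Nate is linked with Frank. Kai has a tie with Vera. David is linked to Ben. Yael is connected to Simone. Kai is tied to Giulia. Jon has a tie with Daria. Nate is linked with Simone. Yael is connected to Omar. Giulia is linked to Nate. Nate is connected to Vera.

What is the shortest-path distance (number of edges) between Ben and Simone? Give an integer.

One shortest route is Ben – Frank – Simone, which uses 2 edges, and Ben and Simone are not directly tied, so nothing shorter exists. So d(Ben,Simone) = 2.

2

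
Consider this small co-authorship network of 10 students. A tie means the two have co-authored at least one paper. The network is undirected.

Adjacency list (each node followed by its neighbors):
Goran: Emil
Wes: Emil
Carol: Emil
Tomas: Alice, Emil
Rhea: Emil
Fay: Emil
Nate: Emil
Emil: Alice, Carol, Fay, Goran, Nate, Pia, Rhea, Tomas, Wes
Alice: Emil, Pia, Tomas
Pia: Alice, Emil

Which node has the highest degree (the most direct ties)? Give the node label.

Degrees — Alice:3, Carol:1, Emil:9, Fay:1, Goran:1, Nate:1, Pia:2, Rhea:1, Tomas:2, Wes:1.
The maximum is 9, attained only by Emil.

Emil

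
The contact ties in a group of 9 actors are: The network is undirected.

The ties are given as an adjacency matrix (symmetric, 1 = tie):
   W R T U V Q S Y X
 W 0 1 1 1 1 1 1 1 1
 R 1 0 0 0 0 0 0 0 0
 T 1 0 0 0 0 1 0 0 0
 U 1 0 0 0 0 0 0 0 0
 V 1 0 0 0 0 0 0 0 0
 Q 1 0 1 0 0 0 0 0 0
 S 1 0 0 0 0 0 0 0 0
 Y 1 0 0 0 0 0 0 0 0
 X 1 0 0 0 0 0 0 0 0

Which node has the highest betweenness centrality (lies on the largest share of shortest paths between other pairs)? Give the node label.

W

Unnormalized betweenness of each node: Q:0, R:0, S:0, T:0, U:0, V:0, W:27, X:0, Y:0.
W has the largest value, 27, making it the main broker — the node through which the most shortest paths run.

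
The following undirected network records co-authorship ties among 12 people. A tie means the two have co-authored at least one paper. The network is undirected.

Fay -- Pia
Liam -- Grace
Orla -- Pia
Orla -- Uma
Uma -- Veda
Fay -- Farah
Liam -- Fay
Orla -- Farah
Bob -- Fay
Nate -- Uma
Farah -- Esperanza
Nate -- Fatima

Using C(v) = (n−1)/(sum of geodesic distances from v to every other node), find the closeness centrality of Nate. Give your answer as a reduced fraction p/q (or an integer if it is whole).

Distances from Nate: Bob:5, Esperanza:4, Farah:3, Fatima:1, Fay:4, Grace:6, Liam:5, Orla:2, Pia:3, Uma:1, Veda:2. Sum = 36.
n = 12, so closeness = 11/36.

11/36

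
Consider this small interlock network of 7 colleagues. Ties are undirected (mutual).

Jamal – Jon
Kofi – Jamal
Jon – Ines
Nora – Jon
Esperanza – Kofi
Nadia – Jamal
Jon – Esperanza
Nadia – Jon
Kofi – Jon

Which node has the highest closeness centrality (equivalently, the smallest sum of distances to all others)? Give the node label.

Farness (sum of distances to all others) for each node — Esperanza:10, Ines:11, Jamal:9, Jon:6, Kofi:9, Nadia:10, Nora:11.
The smallest farness is 6, for Jon, so Jon has the highest closeness.

Jon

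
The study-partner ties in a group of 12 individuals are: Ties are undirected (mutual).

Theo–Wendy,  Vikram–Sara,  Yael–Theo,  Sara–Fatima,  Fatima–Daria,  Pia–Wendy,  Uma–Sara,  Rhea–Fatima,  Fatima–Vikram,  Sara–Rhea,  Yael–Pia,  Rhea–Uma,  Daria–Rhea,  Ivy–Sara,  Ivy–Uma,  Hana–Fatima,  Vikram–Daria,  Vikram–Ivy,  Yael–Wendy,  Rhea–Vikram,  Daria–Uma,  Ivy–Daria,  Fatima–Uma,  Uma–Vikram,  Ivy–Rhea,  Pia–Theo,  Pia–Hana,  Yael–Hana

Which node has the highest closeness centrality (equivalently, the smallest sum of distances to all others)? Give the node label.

Fatima

Farness (sum of distances to all others) for each node — Daria:23, Fatima:18, Hana:20, Ivy:28, Pia:25, Rhea:22, Sara:23, Theo:33, Uma:22, Vikram:22, Wendy:33, Yael:25.
The smallest farness is 18, for Fatima, so Fatima has the highest closeness.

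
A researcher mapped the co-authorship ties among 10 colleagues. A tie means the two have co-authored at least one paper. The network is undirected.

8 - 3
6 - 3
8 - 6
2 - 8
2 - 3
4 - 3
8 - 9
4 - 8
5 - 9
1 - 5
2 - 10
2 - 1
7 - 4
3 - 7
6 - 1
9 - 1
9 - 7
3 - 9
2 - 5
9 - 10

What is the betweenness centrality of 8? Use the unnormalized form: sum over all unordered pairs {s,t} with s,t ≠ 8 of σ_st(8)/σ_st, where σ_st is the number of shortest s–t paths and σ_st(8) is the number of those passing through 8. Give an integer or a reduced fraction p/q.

Pairs whose geodesics pass through 8 — 9–6: 1/3; 9–4: 1/3; 9–2: 1/5; 6–4: 1/2; 6–2: 1/3; 6–10: 2/6; 4–5: 2/5; 4–2: 1/2; 4–10: 2/5; 4–1: 3/7.
All other pairs contribute 0.
Summing the contributions gives betweenness(8) = 79/21.

79/21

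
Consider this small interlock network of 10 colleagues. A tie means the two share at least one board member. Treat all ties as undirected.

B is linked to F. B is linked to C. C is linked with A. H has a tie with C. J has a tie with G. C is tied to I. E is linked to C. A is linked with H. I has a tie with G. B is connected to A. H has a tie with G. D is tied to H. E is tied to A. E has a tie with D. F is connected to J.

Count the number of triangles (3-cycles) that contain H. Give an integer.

H's neighbors: A, C, D, and G.
Neighbor pairs that are themselves tied: H–A–C. Each forms one triangle with H, for 1 in total.

1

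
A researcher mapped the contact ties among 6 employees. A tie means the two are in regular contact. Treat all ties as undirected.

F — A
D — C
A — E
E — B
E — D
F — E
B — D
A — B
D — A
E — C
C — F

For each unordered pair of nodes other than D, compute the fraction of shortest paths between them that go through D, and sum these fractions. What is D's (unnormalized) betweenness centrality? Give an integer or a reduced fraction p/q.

5/6

Pairs whose geodesics pass through D — A–C: 1/3; C–B: 1/2.
All other pairs contribute 0.
Summing the contributions gives betweenness(D) = 5/6.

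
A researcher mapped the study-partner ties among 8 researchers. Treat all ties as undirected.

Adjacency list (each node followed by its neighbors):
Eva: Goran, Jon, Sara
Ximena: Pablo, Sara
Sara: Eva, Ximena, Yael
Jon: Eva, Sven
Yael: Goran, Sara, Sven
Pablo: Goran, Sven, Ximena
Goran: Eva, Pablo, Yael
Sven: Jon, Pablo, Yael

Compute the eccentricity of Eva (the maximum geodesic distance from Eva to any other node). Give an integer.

2

Distances from Eva: Goran:1, Jon:1, Pablo:2, Sara:1, Sven:2, Ximena:2, Yael:2.
The largest is 2 (to Yael, Pablo, Sven, and Ximena), so the eccentricity of Eva is 2.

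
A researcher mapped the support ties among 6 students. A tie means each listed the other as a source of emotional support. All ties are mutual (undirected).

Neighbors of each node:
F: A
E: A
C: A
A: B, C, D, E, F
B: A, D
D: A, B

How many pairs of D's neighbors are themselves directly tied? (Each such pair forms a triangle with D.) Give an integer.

D's neighbors: A and B.
Neighbor pairs that are themselves tied: D–A–B. Each forms one triangle with D, for 1 in total.

1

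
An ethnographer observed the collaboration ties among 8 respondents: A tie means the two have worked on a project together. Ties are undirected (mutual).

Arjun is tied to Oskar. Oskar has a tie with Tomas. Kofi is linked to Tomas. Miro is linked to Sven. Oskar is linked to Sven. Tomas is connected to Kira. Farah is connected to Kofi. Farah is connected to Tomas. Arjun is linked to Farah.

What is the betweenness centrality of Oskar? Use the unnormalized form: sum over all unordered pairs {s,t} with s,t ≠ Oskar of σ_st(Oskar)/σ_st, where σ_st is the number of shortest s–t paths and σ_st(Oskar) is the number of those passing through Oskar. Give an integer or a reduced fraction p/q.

Pairs whose geodesics pass through Oskar — Kira–Miro: 1; Kira–Arjun: 1/2; Kira–Sven: 1; Miro–Arjun: 1; Miro–Farah: 2/2; Miro–Tomas: 1; Miro–Kofi: 1; Arjun–Sven: 1; Arjun–Tomas: 1/2; Farah–Sven: 2/2; Sven–Tomas: 1; Sven–Kofi: 1.
All other pairs contribute 0.
Summing the contributions gives betweenness(Oskar) = 11.

11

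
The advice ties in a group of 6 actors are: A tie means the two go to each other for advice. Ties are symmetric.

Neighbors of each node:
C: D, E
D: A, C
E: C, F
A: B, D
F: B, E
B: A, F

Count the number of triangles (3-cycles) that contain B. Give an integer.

B's neighbors are A and F, but none of them are tied to each other, so no triangle contains B.

0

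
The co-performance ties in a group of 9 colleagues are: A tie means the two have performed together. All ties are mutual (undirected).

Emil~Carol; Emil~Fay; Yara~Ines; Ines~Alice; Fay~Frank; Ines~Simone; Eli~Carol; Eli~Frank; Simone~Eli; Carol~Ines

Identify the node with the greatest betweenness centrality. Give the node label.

Unnormalized betweenness of each node: Alice:0, Carol:11, Eli:7, Emil:4, Fay:1, Frank:2, Ines:14, Simone:3, Yara:0.
Ines has the largest value, 14, making it the main broker — the node through which the most shortest paths run.

Ines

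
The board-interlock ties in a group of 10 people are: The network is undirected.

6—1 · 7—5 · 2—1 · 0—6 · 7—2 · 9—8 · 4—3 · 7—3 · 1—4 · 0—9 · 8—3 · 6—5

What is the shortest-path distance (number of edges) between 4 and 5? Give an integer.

One shortest route is 4 – 1 – 6 – 5, which uses 3 edges, and at distance 2 from 4 we only reach {2, 6, 7, 8}, which does not include 5. So d(4,5) = 3.

3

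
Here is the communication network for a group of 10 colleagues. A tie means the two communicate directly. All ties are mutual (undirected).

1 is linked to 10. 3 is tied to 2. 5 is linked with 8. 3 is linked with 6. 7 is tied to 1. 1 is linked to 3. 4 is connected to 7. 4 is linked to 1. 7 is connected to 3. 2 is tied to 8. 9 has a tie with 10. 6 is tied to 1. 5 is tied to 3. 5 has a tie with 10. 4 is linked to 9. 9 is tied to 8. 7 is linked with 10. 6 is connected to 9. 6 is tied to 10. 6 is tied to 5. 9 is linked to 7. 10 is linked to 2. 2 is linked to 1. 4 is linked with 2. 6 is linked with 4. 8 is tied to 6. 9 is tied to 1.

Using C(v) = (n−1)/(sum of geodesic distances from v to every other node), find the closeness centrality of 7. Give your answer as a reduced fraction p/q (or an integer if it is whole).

Distances from 7: 1:1, 2:2, 3:1, 4:1, 5:2, 6:2, 8:2, 9:1, 10:1. Sum = 13.
n = 10, so closeness = 9/13.

9/13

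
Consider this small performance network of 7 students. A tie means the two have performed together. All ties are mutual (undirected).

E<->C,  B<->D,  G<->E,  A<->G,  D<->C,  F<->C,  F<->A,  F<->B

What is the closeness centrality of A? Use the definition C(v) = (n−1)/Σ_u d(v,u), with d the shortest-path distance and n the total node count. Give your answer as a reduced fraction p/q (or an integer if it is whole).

Distances from A: B:2, C:2, D:3, E:2, F:1, G:1. Sum = 11.
n = 7, so closeness = 6/11.

6/11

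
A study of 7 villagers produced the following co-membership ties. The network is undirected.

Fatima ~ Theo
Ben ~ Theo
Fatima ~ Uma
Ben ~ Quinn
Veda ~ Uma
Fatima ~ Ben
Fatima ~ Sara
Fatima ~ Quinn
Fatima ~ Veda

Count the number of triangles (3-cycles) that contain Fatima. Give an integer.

3

Fatima's neighbors: Ben, Quinn, Sara, Theo, Uma, and Veda.
Neighbor pairs that are themselves tied: Fatima–Ben–Quinn; Fatima–Ben–Theo; Fatima–Uma–Veda. Each forms one triangle with Fatima, for 3 in total.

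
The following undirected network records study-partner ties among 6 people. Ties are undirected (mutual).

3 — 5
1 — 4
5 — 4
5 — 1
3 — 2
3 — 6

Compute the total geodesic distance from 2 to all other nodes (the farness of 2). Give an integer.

Distances from 2: 1:3, 3:1, 4:3, 5:2, 6:2.
Sum = 3 + 1 + 3 + 2 + 2 = 11.

11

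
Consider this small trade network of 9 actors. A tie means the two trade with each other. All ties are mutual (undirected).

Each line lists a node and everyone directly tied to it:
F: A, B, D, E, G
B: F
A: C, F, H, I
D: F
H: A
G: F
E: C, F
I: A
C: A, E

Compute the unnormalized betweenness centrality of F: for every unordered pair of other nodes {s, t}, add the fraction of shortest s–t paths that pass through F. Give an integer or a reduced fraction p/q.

Pairs whose geodesics pass through F — H–G: 1; H–D: 1; H–B: 1; H–E: 1/2; A–G: 1; A–D: 1; A–B: 1; A–E: 1/2; I–G: 1; I–D: 1; I–B: 1; I–E: 1/2; G–D: 1; G–B: 1 … (+7 more pairs).
All other pairs contribute 0.
Summing the contributions gives betweenness(F) = 39/2.

39/2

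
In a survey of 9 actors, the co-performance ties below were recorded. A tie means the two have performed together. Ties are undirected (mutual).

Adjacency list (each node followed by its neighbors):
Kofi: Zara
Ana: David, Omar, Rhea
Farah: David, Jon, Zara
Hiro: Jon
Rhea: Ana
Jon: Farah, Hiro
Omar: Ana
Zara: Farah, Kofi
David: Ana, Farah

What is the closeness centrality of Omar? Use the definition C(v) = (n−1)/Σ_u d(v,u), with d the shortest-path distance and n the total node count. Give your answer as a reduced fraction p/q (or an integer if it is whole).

4/13

Distances from Omar: Ana:1, David:2, Farah:3, Hiro:5, Jon:4, Kofi:5, Rhea:2, Zara:4. Sum = 26.
n = 9, so closeness = 8/26 = 4/13.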